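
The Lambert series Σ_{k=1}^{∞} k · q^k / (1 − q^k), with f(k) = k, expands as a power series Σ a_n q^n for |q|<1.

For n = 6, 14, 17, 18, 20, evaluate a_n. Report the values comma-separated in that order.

12, 24, 18, 39, 42

d|6:{6,3,2,1}  Σf=6+3+2+1=12
q^14  k|14↦f(k): 14:14 7:7 2:2 1:1  a_14=24
[q^17] f(17)=17,f(1)=1 ⇒ 18
d|18:{18,9,6,3,2,1}  Σf=18+9+6+3+2+1=39
d|20:{20,10,5,4,2,1}  Σf=20+10+5+4+2+1=42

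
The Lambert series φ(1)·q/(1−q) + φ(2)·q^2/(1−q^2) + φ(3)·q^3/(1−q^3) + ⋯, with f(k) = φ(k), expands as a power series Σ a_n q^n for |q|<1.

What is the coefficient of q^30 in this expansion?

n=30: 1·30 2·15 3·10 5·6 6·5 10·3 15·2 30·1  φ→[1+1+2+4+2+4+8+8]=30

a_30 = 30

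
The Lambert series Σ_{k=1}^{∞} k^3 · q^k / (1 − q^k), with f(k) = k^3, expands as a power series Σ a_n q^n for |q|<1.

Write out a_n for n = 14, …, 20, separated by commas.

3096, 3528, 4681, 4914, 6813, 6860, 9198

n=14: 14·1 7·2 2·7 1·14  f→[2744+343+8+1]=3096
d|15:{15,5,3,1}  Σf=3375+125+27+1=3528
q^16  k|16↦f(k): 16:4096 8:512 4:64 2:8 1:1  a_16=4681
n=17: 1·17 17·1  f→[1+4913]=4914
d|18:{18,9,6,3,2,1}  Σf=5832+729+216+27+8+1=6813
q^19  k|19↦f(k): 1:1 19:6859  a_19=6860
n=20: 1·20 2·10 4·5 5·4 10·2 20·1  f→[1+8+64+125+1000+8000]=9198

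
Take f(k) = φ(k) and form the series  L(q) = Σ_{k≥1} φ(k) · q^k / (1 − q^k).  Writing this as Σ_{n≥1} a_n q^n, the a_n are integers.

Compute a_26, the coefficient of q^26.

q^26  k|26↦φ(k): 1:1 2:1 13:12 26:12  a_26=26

a_26 = 26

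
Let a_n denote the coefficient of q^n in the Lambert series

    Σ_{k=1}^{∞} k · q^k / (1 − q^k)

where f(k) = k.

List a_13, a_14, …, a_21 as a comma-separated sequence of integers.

14, 24, 24, 31, 18, 39, 20, 42, 32

[q^13] f(13)=13,f(1)=1 ⇒ 14
[q^14] f(1)=1,f(2)=2,f(7)=7,f(14)=14 ⇒ 24
[q^15] f(1)=1,f(3)=3,f(5)=5,f(15)=15 ⇒ 24
d|16:{1,2,4,8,16}  Σf=1+2+4+8+16=31
n=17: 17·1 1·17  f→[17+1]=18
[q^18] f(1)=1,f(2)=2,f(3)=3,f(6)=6,f(9)=9,f(18)=18 ⇒ 39
n=19: 19·1 1·19  f→[19+1]=20
n=20: 20·1 10·2 5·4 4·5 2·10 1·20  f→[20+10+5+4+2+1]=42
d|21:{1,3,7,21}  Σf=1+3+7+21=32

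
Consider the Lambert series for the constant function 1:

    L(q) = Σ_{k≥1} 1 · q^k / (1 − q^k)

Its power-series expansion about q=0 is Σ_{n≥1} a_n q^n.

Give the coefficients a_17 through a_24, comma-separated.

q^17  k|17↦f(k): 17:1 1:1  a_17=2
q^18  k|18↦f(k): 18:1 9:1 6:1 3:1 2:1 1:1  a_18=6
[q^19] f(1)=1,f(19)=1 ⇒ 2
[q^20] f(1)=1,f(2)=1,f(4)=1,f(5)=1,f(10)=1,f(20)=1 ⇒ 6
[q^21] f(1)=1,f(3)=1,f(7)=1,f(21)=1 ⇒ 4
d|22:{1,2,11,22}  Σf=1+1+1+1=4
n=23: 23·1 1·23  f→[1+1]=2
q^24  k|24↦f(k): 24:1 12:1 8:1 6:1 4:1 3:1 2:1 1:1  a_24=8

2, 6, 2, 6, 4, 4, 2, 8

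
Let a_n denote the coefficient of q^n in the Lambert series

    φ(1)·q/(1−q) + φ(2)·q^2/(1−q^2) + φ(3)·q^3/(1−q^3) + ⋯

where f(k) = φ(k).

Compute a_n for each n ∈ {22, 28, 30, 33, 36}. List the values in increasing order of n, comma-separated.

[q^22] φ(22)=10,φ(11)=10,φ(2)=1,φ(1)=1 ⇒ 22
d|28:{1,2,4,7,14,28}  Σφ=1+1+2+6+6+12=28
n=30: 1·30 2·15 3·10 5·6 6·5 10·3 15·2 30·1  φ→[1+1+2+4+2+4+8+8]=30
q^33  k|33↦φ(k): 33:20 11:10 3:2 1:1  a_33=33
q^36  k|36↦φ(k): 36:12 18:6 12:4 9:6 6:2 4:2 3:2 2:1 1:1  a_36=36

22, 28, 30, 33, 36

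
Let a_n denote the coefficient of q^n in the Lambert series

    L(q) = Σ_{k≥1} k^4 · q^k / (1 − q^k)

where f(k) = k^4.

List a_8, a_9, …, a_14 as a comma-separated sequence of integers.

4369, 6643, 10642, 14642, 22386, 28562, 40834

q^8  k|8↦f(k): 1:1 2:16 4:256 8:4096  a_8=4369
d|9:{9,3,1}  Σf=6561+81+1=6643
d|10:{10,5,2,1}  Σf=10000+625+16+1=10642
q^11  k|11↦f(k): 1:1 11:14641  a_11=14642
q^12  k|12↦f(k): 1:1 2:16 3:81 4:256 6:1296 12:20736  a_12=22386
q^13  k|13↦f(k): 13:28561 1:1  a_13=28562
d|14:{14,7,2,1}  Σf=38416+2401+16+1=40834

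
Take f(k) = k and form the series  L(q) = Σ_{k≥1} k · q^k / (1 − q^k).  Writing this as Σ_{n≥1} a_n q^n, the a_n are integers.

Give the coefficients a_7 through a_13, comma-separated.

8, 15, 13, 18, 12, 28, 14

d|7:{1,7}  Σf=1+7=8
q^8  k|8↦f(k): 1:1 2:2 4:4 8:8  a_8=15
d|9:{1,3,9}  Σf=1+3+9=13
q^10  k|10↦f(k): 1:1 2:2 5:5 10:10  a_10=18
[q^11] f(1)=1,f(11)=11 ⇒ 12
[q^12] f(1)=1,f(2)=2,f(3)=3,f(4)=4,f(6)=6,f(12)=12 ⇒ 28
q^13  k|13↦f(k): 13:13 1:1  a_13=14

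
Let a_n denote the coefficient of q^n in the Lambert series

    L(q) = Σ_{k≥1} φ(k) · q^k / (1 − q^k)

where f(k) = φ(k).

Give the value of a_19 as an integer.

n=19: 1·19 19·1  φ→[1+18]=19

a_19 = 19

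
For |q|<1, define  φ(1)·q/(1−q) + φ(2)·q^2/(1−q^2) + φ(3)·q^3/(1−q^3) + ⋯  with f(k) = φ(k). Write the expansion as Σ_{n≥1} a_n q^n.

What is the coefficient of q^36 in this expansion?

q^36  k|36↦φ(k): 36:12 18:6 12:4 9:6 6:2 4:2 3:2 2:1 1:1  a_36=36

a_36 = 36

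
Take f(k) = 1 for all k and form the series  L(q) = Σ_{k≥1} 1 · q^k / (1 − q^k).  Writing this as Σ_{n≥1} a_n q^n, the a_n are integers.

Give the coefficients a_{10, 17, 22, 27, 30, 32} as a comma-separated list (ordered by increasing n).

d|10:{10,5,2,1}  Σf=1+1+1+1=4
[q^17] f(17)=1,f(1)=1 ⇒ 2
q^22  k|22↦f(k): 22:1 11:1 2:1 1:1  a_22=4
[q^27] f(1)=1,f(3)=1,f(9)=1,f(27)=1 ⇒ 4
q^30  k|30↦f(k): 1:1 2:1 3:1 5:1 6:1 10:1 15:1 30:1  a_30=8
d|32:{1,2,4,8,16,32}  Σf=1+1+1+1+1+1=6

4, 2, 4, 4, 8, 6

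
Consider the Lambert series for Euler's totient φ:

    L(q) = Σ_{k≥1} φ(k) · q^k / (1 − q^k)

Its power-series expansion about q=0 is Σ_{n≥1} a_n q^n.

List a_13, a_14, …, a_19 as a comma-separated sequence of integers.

d|13:{13,1}  Σφ=12+1=13
d|14:{14,7,2,1}  Σφ=6+6+1+1=14
[q^15] φ(15)=8,φ(5)=4,φ(3)=2,φ(1)=1 ⇒ 15
q^16  k|16↦φ(k): 16:8 8:4 4:2 2:1 1:1  a_16=16
n=17: 1·17 17·1  φ→[1+16]=17
q^18  k|18↦φ(k): 18:6 9:6 6:2 3:2 2:1 1:1  a_18=18
[q^19] φ(19)=18,φ(1)=1 ⇒ 19

13, 14, 15, 16, 17, 18, 19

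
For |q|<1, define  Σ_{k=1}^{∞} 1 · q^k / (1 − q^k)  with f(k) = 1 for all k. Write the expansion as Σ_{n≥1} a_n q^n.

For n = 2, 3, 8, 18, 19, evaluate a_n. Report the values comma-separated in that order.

2, 2, 4, 6, 2

d|2:{2,1}  Σf=1+1=2
d|3:{1,3}  Σf=1+1=2
[q^8] f(1)=1,f(2)=1,f(4)=1,f(8)=1 ⇒ 4
n=18: 1·18 2·9 3·6 6·3 9·2 18·1  f→[1+1+1+1+1+1]=6
d|19:{1,19}  Σf=1+1=2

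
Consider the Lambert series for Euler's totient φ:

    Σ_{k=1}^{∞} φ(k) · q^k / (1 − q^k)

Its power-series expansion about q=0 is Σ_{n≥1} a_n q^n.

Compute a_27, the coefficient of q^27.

d|27:{1,3,9,27}  Σφ=1+2+6+18=27

a_27 = 27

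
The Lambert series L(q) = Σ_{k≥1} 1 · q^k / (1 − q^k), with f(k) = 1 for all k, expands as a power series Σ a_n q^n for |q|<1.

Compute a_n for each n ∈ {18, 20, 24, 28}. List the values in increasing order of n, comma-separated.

[q^18] f(18)=1,f(9)=1,f(6)=1,f(3)=1,f(2)=1,f(1)=1 ⇒ 6
q^20  k|20↦f(k): 20:1 10:1 5:1 4:1 2:1 1:1  a_20=6
[q^24] f(1)=1,f(2)=1,f(3)=1,f(4)=1,f(6)=1,f(8)=1,f(12)=1,f(24)=1 ⇒ 8
[q^28] f(28)=1,f(14)=1,f(7)=1,f(4)=1,f(2)=1,f(1)=1 ⇒ 6

6, 6, 8, 6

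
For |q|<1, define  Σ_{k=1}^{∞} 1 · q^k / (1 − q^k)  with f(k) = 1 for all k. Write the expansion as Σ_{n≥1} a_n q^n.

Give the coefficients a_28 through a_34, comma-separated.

[q^28] f(1)=1,f(2)=1,f(4)=1,f(7)=1,f(14)=1,f(28)=1 ⇒ 6
d|29:{1,29}  Σf=1+1=2
[q^30] f(30)=1,f(15)=1,f(10)=1,f(6)=1,f(5)=1,f(3)=1,f(2)=1,f(1)=1 ⇒ 8
q^31  k|31↦f(k): 31:1 1:1  a_31=2
n=32: 1·32 2·16 4·8 8·4 16·2 32·1  f→[1+1+1+1+1+1]=6
q^33  k|33↦f(k): 33:1 11:1 3:1 1:1  a_33=4
d|34:{34,17,2,1}  Σf=1+1+1+1=4

6, 2, 8, 2, 6, 4, 4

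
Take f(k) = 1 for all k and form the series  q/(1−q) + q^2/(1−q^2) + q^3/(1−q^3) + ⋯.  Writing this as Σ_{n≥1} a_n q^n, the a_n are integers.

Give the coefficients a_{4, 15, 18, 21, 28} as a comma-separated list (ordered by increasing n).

3, 4, 6, 4, 6

[q^4] f(1)=1,f(2)=1,f(4)=1 ⇒ 3
q^15  k|15↦f(k): 1:1 3:1 5:1 15:1  a_15=4
n=18: 1·18 2·9 3·6 6·3 9·2 18·1  f→[1+1+1+1+1+1]=6
q^21  k|21↦f(k): 1:1 3:1 7:1 21:1  a_21=4
[q^28] f(28)=1,f(14)=1,f(7)=1,f(4)=1,f(2)=1,f(1)=1 ⇒ 6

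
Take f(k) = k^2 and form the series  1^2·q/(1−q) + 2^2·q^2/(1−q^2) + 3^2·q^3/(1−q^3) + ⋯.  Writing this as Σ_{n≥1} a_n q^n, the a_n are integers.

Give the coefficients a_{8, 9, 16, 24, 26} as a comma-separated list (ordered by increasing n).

85, 91, 341, 850, 850

n=8: 1·8 2·4 4·2 8·1  f→[1+4+16+64]=85
[q^9] f(9)=81,f(3)=9,f(1)=1 ⇒ 91
q^16  k|16↦f(k): 16:256 8:64 4:16 2:4 1:1  a_16=341
n=24: 1·24 2·12 3·8 4·6 6·4 8·3 12·2 24·1  f→[1+4+9+16+36+64+144+576]=850
n=26: 1·26 2·13 13·2 26·1  f→[1+4+169+676]=850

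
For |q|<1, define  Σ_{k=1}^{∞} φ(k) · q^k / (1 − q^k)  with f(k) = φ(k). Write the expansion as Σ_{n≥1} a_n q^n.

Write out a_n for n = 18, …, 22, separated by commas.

n=18: 1·18 2·9 3·6 6·3 9·2 18·1  φ→[1+1+2+2+6+6]=18
[q^19] φ(19)=18,φ(1)=1 ⇒ 19
q^20  k|20↦φ(k): 1:1 2:1 4:2 5:4 10:4 20:8  a_20=20
n=21: 1·21 3·7 7·3 21·1  φ→[1+2+6+12]=21
q^22  k|22↦φ(k): 1:1 2:1 11:10 22:10  a_22=22

18, 19, 20, 21, 22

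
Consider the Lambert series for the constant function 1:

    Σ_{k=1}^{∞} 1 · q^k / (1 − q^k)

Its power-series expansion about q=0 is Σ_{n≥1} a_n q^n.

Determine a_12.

q^12  k|12↦f(k): 1:1 2:1 3:1 4:1 6:1 12:1  a_12=6

a_12 = 6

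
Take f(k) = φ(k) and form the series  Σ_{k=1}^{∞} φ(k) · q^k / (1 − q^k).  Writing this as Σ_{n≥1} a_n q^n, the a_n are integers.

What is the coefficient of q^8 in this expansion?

n=8: 8·1 4·2 2·4 1·8  φ→[4+2+1+1]=8

a_8 = 8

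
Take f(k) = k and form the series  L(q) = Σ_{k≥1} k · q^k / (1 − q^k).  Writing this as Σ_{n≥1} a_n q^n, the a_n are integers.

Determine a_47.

d|47:{47,1}  Σf=47+1=48

a_47 = 48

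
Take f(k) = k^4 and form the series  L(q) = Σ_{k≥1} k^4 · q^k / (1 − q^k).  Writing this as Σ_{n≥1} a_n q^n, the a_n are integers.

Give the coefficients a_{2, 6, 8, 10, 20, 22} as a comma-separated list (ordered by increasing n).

d|2:{2,1}  Σf=16+1=17
[q^6] f(1)=1,f(2)=16,f(3)=81,f(6)=1296 ⇒ 1394
[q^8] f(1)=1,f(2)=16,f(4)=256,f(8)=4096 ⇒ 4369
[q^10] f(1)=1,f(2)=16,f(5)=625,f(10)=10000 ⇒ 10642
[q^20] f(20)=160000,f(10)=10000,f(5)=625,f(4)=256,f(2)=16,f(1)=1 ⇒ 170898
q^22  k|22↦f(k): 22:234256 11:14641 2:16 1:1  a_22=248914

17, 1394, 4369, 10642, 170898, 248914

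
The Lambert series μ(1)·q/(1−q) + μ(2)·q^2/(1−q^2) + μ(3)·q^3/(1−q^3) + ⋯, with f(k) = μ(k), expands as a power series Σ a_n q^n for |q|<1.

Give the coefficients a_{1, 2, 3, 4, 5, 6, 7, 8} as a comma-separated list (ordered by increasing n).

1, 0, 0, 0, 0, 0, 0, 0

d|1:{1}  Σμ=1=1
[q^2] μ(2)=-1,μ(1)=1 ⇒ 0
n=3: 3·1 1·3  μ→[(-1)+1]=0
n=4: 1·4 2·2 4·1  μ→[1+(-1)+0]=0
[q^5] μ(5)=-1,μ(1)=1 ⇒ 0
q^6  k|6↦μ(k): 6:1 3:-1 2:-1 1:1  a_6=0
n=7: 1·7 7·1  μ→[1+(-1)]=0
q^8  k|8↦μ(k): 8:0 4:0 2:-1 1:1  a_8=0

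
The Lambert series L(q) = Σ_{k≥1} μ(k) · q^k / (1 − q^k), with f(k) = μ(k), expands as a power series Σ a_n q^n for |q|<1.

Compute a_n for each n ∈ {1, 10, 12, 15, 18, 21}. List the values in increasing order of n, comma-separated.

1, 0, 0, 0, 0, 0

[q^1] μ(1)=1 ⇒ 1
q^10  k|10↦μ(k): 1:1 2:-1 5:-1 10:1  a_10=0
q^12  k|12↦μ(k): 12:0 6:1 4:0 3:-1 2:-1 1:1  a_12=0
q^15  k|15↦μ(k): 15:1 5:-1 3:-1 1:1  a_15=0
n=18: 18·1 9·2 6·3 3·6 2·9 1·18  μ→[0+0+1+(-1)+(-1)+1]=0
n=21: 1·21 3·7 7·3 21·1  μ→[1+(-1)+(-1)+1]=0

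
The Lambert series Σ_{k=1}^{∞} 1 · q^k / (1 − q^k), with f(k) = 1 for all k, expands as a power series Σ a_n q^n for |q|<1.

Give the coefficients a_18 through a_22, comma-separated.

[q^18] f(1)=1,f(2)=1,f(3)=1,f(6)=1,f(9)=1,f(18)=1 ⇒ 6
d|19:{19,1}  Σf=1+1=2
[q^20] f(1)=1,f(2)=1,f(4)=1,f(5)=1,f(10)=1,f(20)=1 ⇒ 6
[q^21] f(1)=1,f(3)=1,f(7)=1,f(21)=1 ⇒ 4
[q^22] f(22)=1,f(11)=1,f(2)=1,f(1)=1 ⇒ 4

6, 2, 6, 4, 4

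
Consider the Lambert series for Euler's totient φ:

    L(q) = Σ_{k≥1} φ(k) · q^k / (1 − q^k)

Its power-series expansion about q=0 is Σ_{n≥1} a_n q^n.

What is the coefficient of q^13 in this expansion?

n=13: 13·1 1·13  φ→[12+1]=13

a_13 = 13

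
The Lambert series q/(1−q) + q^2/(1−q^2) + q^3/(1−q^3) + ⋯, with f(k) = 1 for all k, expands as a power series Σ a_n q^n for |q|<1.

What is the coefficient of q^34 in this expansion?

a_34 = 4

q^34  k|34↦f(k): 1:1 2:1 17:1 34:1  a_34=4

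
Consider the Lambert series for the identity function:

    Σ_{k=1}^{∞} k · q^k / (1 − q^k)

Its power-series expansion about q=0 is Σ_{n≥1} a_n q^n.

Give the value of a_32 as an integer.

a_32 = 63

q^32  k|32↦f(k): 1:1 2:2 4:4 8:8 16:16 32:32  a_32=63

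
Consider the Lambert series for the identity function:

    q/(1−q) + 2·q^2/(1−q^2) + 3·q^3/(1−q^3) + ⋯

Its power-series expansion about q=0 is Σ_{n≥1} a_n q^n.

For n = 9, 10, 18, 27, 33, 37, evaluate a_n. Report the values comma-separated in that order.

13, 18, 39, 40, 48, 38

d|9:{1,3,9}  Σf=1+3+9=13
q^10  k|10↦f(k): 10:10 5:5 2:2 1:1  a_10=18
[q^18] f(18)=18,f(9)=9,f(6)=6,f(3)=3,f(2)=2,f(1)=1 ⇒ 39
n=27: 27·1 9·3 3·9 1·27  f→[27+9+3+1]=40
[q^33] f(33)=33,f(11)=11,f(3)=3,f(1)=1 ⇒ 48
d|37:{1,37}  Σf=1+37=38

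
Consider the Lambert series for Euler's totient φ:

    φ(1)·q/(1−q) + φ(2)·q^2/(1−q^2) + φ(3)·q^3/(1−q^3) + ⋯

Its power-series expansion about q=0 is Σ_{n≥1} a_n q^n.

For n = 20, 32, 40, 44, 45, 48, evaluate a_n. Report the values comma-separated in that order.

q^20  k|20↦φ(k): 20:8 10:4 5:4 4:2 2:1 1:1  a_20=20
n=32: 32·1 16·2 8·4 4·8 2·16 1·32  φ→[16+8+4+2+1+1]=32
d|40:{1,2,4,5,8,10,20,40}  Σφ=1+1+2+4+4+4+8+16=40
[q^44] φ(1)=1,φ(2)=1,φ(4)=2,φ(11)=10,φ(22)=10,φ(44)=20 ⇒ 44
d|45:{45,15,9,5,3,1}  Σφ=24+8+6+4+2+1=45
[q^48] φ(1)=1,φ(2)=1,φ(3)=2,φ(4)=2,φ(6)=2,φ(8)=4,φ(12)=4,φ(16)=8,φ(24)=8,φ(48)=16 ⇒ 48

20, 32, 40, 44, 45, 48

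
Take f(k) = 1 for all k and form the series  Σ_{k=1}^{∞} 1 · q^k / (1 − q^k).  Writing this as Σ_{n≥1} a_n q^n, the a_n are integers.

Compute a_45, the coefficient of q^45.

a_45 = 6

[q^45] f(45)=1,f(15)=1,f(9)=1,f(5)=1,f(3)=1,f(1)=1 ⇒ 6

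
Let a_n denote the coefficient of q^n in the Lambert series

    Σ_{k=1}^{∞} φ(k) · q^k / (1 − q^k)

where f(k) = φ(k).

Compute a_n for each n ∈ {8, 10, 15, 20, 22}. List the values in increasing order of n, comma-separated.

n=8: 1·8 2·4 4·2 8·1  φ→[1+1+2+4]=8
[q^10] φ(1)=1,φ(2)=1,φ(5)=4,φ(10)=4 ⇒ 10
[q^15] φ(1)=1,φ(3)=2,φ(5)=4,φ(15)=8 ⇒ 15
n=20: 20·1 10·2 5·4 4·5 2·10 1·20  φ→[8+4+4+2+1+1]=20
q^22  k|22↦φ(k): 1:1 2:1 11:10 22:10  a_22=22

8, 10, 15, 20, 22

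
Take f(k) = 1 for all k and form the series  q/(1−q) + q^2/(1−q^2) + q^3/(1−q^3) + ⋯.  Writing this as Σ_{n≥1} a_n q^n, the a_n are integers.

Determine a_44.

a_44 = 6

n=44: 44·1 22·2 11·4 4·11 2·22 1·44  f→[1+1+1+1+1+1]=6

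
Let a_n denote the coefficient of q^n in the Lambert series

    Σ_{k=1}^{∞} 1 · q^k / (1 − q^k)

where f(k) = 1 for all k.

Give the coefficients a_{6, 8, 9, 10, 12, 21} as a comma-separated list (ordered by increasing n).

n=6: 1·6 2·3 3·2 6·1  f→[1+1+1+1]=4
[q^8] f(8)=1,f(4)=1,f(2)=1,f(1)=1 ⇒ 4
d|9:{9,3,1}  Σf=1+1+1=3
q^10  k|10↦f(k): 10:1 5:1 2:1 1:1  a_10=4
n=12: 12·1 6·2 4·3 3·4 2·6 1·12  f→[1+1+1+1+1+1]=6
n=21: 21·1 7·3 3·7 1·21  f→[1+1+1+1]=4

4, 4, 3, 4, 6, 4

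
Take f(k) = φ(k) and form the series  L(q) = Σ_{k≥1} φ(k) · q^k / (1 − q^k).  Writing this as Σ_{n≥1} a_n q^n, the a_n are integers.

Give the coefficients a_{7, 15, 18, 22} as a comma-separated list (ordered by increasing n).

n=7: 7·1 1·7  φ→[6+1]=7
d|15:{1,3,5,15}  Σφ=1+2+4+8=15
d|18:{1,2,3,6,9,18}  Σφ=1+1+2+2+6+6=18
n=22: 1·22 2·11 11·2 22·1  φ→[1+1+10+10]=22

7, 15, 18, 22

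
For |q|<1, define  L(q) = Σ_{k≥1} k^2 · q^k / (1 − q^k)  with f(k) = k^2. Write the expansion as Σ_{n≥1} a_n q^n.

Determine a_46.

a_46 = 2650

d|46:{46,23,2,1}  Σf=2116+529+4+1=2650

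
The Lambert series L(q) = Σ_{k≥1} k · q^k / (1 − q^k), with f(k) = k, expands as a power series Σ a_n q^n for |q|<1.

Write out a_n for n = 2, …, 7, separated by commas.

q^2  k|2↦f(k): 2:2 1:1  a_2=3
n=3: 1·3 3·1  f→[1+3]=4
q^4  k|4↦f(k): 1:1 2:2 4:4  a_4=7
q^5  k|5↦f(k): 5:5 1:1  a_5=6
q^6  k|6↦f(k): 1:1 2:2 3:3 6:6  a_6=12
n=7: 7·1 1·7  f→[7+1]=8

3, 4, 7, 6, 12, 8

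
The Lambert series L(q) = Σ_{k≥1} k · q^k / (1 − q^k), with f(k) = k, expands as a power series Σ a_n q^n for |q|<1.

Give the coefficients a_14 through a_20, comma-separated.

24, 24, 31, 18, 39, 20, 42

n=14: 14·1 7·2 2·7 1·14  f→[14+7+2+1]=24
[q^15] f(15)=15,f(5)=5,f(3)=3,f(1)=1 ⇒ 24
d|16:{1,2,4,8,16}  Σf=1+2+4+8+16=31
n=17: 17·1 1·17  f→[17+1]=18
q^18  k|18↦f(k): 18:18 9:9 6:6 3:3 2:2 1:1  a_18=39
d|19:{1,19}  Σf=1+19=20
q^20  k|20↦f(k): 20:20 10:10 5:5 4:4 2:2 1:1  a_20=42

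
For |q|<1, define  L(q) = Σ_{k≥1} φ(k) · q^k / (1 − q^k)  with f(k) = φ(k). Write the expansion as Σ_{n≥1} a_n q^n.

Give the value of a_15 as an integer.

n=15: 15·1 5·3 3·5 1·15  φ→[8+4+2+1]=15

a_15 = 15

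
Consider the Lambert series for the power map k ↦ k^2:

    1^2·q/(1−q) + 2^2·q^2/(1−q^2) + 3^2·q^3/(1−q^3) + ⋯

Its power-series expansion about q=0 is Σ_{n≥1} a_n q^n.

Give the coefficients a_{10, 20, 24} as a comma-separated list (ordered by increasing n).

n=10: 10·1 5·2 2·5 1·10  f→[100+25+4+1]=130
d|20:{1,2,4,5,10,20}  Σf=1+4+16+25+100+400=546
q^24  k|24↦f(k): 1:1 2:4 3:9 4:16 6:36 8:64 12:144 24:576  a_24=850

130, 546, 850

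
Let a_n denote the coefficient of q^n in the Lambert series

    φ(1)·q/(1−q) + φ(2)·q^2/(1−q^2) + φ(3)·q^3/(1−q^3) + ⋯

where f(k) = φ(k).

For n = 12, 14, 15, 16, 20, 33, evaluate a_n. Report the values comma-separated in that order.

[q^12] φ(1)=1,φ(2)=1,φ(3)=2,φ(4)=2,φ(6)=2,φ(12)=4 ⇒ 12
[q^14] φ(14)=6,φ(7)=6,φ(2)=1,φ(1)=1 ⇒ 14
q^15  k|15↦φ(k): 15:8 5:4 3:2 1:1  a_15=15
d|16:{16,8,4,2,1}  Σφ=8+4+2+1+1=16
n=20: 1·20 2·10 4·5 5·4 10·2 20·1  φ→[1+1+2+4+4+8]=20
n=33: 33·1 11·3 3·11 1·33  φ→[20+10+2+1]=33

12, 14, 15, 16, 20, 33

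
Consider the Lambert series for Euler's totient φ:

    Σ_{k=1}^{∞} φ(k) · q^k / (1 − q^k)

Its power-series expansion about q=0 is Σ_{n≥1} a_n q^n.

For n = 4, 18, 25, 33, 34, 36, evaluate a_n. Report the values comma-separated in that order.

q^4  k|4↦φ(k): 1:1 2:1 4:2  a_4=4
n=18: 18·1 9·2 6·3 3·6 2·9 1·18  φ→[6+6+2+2+1+1]=18
d|25:{1,5,25}  Σφ=1+4+20=25
n=33: 33·1 11·3 3·11 1·33  φ→[20+10+2+1]=33
n=34: 34·1 17·2 2·17 1·34  φ→[16+16+1+1]=34
d|36:{1,2,3,4,6,9,12,18,36}  Σφ=1+1+2+2+2+6+4+6+12=36

4, 18, 25, 33, 34, 36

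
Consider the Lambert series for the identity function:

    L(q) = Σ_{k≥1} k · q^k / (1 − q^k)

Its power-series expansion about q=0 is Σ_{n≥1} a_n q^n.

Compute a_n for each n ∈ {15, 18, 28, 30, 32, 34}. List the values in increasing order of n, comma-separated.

24, 39, 56, 72, 63, 54

n=15: 1·15 3·5 5·3 15·1  f→[1+3+5+15]=24
n=18: 18·1 9·2 6·3 3·6 2·9 1·18  f→[18+9+6+3+2+1]=39
n=28: 28·1 14·2 7·4 4·7 2·14 1·28  f→[28+14+7+4+2+1]=56
d|30:{1,2,3,5,6,10,15,30}  Σf=1+2+3+5+6+10+15+30=72
q^32  k|32↦f(k): 32:32 16:16 8:8 4:4 2:2 1:1  a_32=63
q^34  k|34↦f(k): 1:1 2:2 17:17 34:34  a_34=54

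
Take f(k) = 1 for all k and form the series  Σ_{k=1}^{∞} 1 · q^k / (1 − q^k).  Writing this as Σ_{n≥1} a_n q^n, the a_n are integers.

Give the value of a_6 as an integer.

d|6:{1,2,3,6}  Σf=1+1+1+1=4

a_6 = 4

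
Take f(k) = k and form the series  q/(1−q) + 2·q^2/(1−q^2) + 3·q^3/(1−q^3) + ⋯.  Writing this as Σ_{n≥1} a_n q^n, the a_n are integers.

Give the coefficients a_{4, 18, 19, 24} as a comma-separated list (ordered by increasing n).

[q^4] f(4)=4,f(2)=2,f(1)=1 ⇒ 7
n=18: 18·1 9·2 6·3 3·6 2·9 1·18  f→[18+9+6+3+2+1]=39
n=19: 1·19 19·1  f→[1+19]=20
d|24:{24,12,8,6,4,3,2,1}  Σf=24+12+8+6+4+3+2+1=60

7, 39, 20, 60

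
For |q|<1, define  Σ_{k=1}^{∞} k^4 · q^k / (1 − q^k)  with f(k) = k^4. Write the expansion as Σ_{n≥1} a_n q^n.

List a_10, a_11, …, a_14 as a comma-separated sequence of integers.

[q^10] f(10)=10000,f(5)=625,f(2)=16,f(1)=1 ⇒ 10642
n=11: 11·1 1·11  f→[14641+1]=14642
d|12:{1,2,3,4,6,12}  Σf=1+16+81+256+1296+20736=22386
[q^13] f(13)=28561,f(1)=1 ⇒ 28562
d|14:{14,7,2,1}  Σf=38416+2401+16+1=40834

10642, 14642, 22386, 28562, 40834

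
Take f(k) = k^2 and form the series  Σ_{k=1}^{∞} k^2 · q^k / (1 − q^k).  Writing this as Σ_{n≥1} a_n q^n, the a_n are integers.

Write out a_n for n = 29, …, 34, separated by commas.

d|29:{29,1}  Σf=841+1=842
n=30: 30·1 15·2 10·3 6·5 5·6 3·10 2·15 1·30  f→[900+225+100+36+25+9+4+1]=1300
[q^31] f(1)=1,f(31)=961 ⇒ 962
[q^32] f(32)=1024,f(16)=256,f(8)=64,f(4)=16,f(2)=4,f(1)=1 ⇒ 1365
[q^33] f(1)=1,f(3)=9,f(11)=121,f(33)=1089 ⇒ 1220
n=34: 34·1 17·2 2·17 1·34  f→[1156+289+4+1]=1450

842, 1300, 962, 1365, 1220, 1450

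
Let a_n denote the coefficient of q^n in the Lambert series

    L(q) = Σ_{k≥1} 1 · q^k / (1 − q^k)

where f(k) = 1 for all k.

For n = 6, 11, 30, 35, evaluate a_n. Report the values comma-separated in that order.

[q^6] f(6)=1,f(3)=1,f(2)=1,f(1)=1 ⇒ 4
d|11:{11,1}  Σf=1+1=2
q^30  k|30↦f(k): 1:1 2:1 3:1 5:1 6:1 10:1 15:1 30:1  a_30=8
[q^35] f(1)=1,f(5)=1,f(7)=1,f(35)=1 ⇒ 4

4, 2, 8, 4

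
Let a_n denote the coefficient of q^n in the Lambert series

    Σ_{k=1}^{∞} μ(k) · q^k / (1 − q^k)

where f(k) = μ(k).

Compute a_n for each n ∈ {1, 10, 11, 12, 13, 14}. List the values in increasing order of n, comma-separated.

1, 0, 0, 0, 0, 0

q^1  k|1↦μ(k): 1:1  a_1=1
n=10: 1·10 2·5 5·2 10·1  μ→[1+(-1)+(-1)+1]=0
q^11  k|11↦μ(k): 11:-1 1:1  a_11=0
d|12:{12,6,4,3,2,1}  Σμ=0+1+0+(-1)+(-1)+1=0
n=13: 13·1 1·13  μ→[(-1)+1]=0
[q^14] μ(1)=1,μ(2)=-1,μ(7)=-1,μ(14)=1 ⇒ 0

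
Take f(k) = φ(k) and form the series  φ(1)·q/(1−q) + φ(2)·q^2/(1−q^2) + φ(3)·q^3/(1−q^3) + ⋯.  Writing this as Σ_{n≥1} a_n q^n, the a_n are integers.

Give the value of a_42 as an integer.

n=42: 42·1 21·2 14·3 7·6 6·7 3·14 2·21 1·42  φ→[12+12+6+6+2+2+1+1]=42

a_42 = 42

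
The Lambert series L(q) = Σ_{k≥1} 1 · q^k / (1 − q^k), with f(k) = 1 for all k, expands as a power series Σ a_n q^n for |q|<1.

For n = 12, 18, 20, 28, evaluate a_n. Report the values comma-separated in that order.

n=12: 12·1 6·2 4·3 3·4 2·6 1·12  f→[1+1+1+1+1+1]=6
[q^18] f(1)=1,f(2)=1,f(3)=1,f(6)=1,f(9)=1,f(18)=1 ⇒ 6
n=20: 1·20 2·10 4·5 5·4 10·2 20·1  f→[1+1+1+1+1+1]=6
q^28  k|28↦f(k): 1:1 2:1 4:1 7:1 14:1 28:1  a_28=6

6, 6, 6, 6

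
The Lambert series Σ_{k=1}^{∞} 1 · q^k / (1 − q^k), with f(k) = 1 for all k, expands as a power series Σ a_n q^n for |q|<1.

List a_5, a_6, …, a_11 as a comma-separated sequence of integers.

q^5  k|5↦f(k): 1:1 5:1  a_5=2
n=6: 1·6 2·3 3·2 6·1  f→[1+1+1+1]=4
q^7  k|7↦f(k): 1:1 7:1  a_7=2
n=8: 1·8 2·4 4·2 8·1  f→[1+1+1+1]=4
d|9:{9,3,1}  Σf=1+1+1=3
[q^10] f(10)=1,f(5)=1,f(2)=1,f(1)=1 ⇒ 4
q^11  k|11↦f(k): 1:1 11:1  a_11=2

2, 4, 2, 4, 3, 4, 2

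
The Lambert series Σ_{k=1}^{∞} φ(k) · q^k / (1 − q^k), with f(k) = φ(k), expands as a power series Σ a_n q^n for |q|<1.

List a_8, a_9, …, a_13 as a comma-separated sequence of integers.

q^8  k|8↦φ(k): 1:1 2:1 4:2 8:4  a_8=8
[q^9] φ(1)=1,φ(3)=2,φ(9)=6 ⇒ 9
d|10:{1,2,5,10}  Σφ=1+1+4+4=10
[q^11] φ(11)=10,φ(1)=1 ⇒ 11
d|12:{1,2,3,4,6,12}  Σφ=1+1+2+2+2+4=12
n=13: 1·13 13·1  φ→[1+12]=13

8, 9, 10, 11, 12, 13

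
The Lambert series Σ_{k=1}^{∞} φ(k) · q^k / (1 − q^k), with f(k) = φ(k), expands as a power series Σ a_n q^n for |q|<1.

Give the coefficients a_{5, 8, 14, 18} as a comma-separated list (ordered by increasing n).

[q^5] φ(5)=4,φ(1)=1 ⇒ 5
q^8  k|8↦φ(k): 1:1 2:1 4:2 8:4  a_8=8
n=14: 14·1 7·2 2·7 1·14  φ→[6+6+1+1]=14
d|18:{1,2,3,6,9,18}  Σφ=1+1+2+2+6+6=18

5, 8, 14, 18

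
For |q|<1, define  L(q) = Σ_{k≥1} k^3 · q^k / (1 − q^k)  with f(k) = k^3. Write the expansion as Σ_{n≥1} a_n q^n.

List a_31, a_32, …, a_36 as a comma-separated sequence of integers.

29792, 37449, 37296, 44226, 43344, 55261

n=31: 1·31 31·1  f→[1+29791]=29792
n=32: 32·1 16·2 8·4 4·8 2·16 1·32  f→[32768+4096+512+64+8+1]=37449
d|33:{33,11,3,1}  Σf=35937+1331+27+1=37296
q^34  k|34↦f(k): 34:39304 17:4913 2:8 1:1  a_34=44226
n=35: 35·1 7·5 5·7 1·35  f→[42875+343+125+1]=43344
q^36  k|36↦f(k): 36:46656 18:5832 12:1728 9:729 6:216 4:64 3:27 2:8 1:1  a_36=55261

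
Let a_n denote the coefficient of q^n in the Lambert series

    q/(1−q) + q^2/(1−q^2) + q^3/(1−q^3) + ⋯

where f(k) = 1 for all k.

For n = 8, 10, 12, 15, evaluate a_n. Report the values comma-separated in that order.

4, 4, 6, 4

d|8:{8,4,2,1}  Σf=1+1+1+1=4
d|10:{1,2,5,10}  Σf=1+1+1+1=4
d|12:{1,2,3,4,6,12}  Σf=1+1+1+1+1+1=6
d|15:{1,3,5,15}  Σf=1+1+1+1=4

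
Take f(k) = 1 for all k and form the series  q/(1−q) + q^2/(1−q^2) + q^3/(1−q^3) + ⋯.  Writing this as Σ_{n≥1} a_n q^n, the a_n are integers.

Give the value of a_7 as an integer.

[q^7] f(7)=1,f(1)=1 ⇒ 2

a_7 = 2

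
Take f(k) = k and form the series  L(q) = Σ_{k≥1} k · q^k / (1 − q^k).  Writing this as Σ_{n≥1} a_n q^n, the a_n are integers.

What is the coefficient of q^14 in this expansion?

[q^14] f(14)=14,f(7)=7,f(2)=2,f(1)=1 ⇒ 24

a_14 = 24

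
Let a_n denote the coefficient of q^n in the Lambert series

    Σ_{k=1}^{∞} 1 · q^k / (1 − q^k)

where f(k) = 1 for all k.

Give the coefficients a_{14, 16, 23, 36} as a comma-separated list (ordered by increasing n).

4, 5, 2, 9

n=14: 14·1 7·2 2·7 1·14  f→[1+1+1+1]=4
n=16: 16·1 8·2 4·4 2·8 1·16  f→[1+1+1+1+1]=5
n=23: 1·23 23·1  f→[1+1]=2
n=36: 1·36 2·18 3·12 4·9 6·6 9·4 12·3 18·2 36·1  f→[1+1+1+1+1+1+1+1+1]=9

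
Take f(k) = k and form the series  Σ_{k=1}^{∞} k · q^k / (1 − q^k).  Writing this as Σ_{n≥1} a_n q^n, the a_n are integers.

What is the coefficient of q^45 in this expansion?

n=45: 45·1 15·3 9·5 5·9 3·15 1·45  f→[45+15+9+5+3+1]=78

a_45 = 78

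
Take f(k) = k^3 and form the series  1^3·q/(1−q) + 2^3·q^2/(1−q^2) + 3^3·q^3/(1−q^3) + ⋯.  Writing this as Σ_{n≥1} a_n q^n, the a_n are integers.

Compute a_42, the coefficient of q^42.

d|42:{1,2,3,6,7,14,21,42}  Σf=1+8+27+216+343+2744+9261+74088=86688

a_42 = 86688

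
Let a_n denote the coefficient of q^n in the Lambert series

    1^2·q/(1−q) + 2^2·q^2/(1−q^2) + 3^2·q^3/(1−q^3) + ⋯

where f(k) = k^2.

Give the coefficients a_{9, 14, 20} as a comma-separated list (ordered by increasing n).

91, 250, 546

q^9  k|9↦f(k): 9:81 3:9 1:1  a_9=91
q^14  k|14↦f(k): 1:1 2:4 7:49 14:196  a_14=250
[q^20] f(20)=400,f(10)=100,f(5)=25,f(4)=16,f(2)=4,f(1)=1 ⇒ 546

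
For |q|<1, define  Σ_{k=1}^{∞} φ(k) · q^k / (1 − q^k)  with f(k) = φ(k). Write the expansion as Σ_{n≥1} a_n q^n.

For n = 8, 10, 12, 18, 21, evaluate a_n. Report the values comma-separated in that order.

q^8  k|8↦φ(k): 8:4 4:2 2:1 1:1  a_8=8
[q^10] φ(10)=4,φ(5)=4,φ(2)=1,φ(1)=1 ⇒ 10
q^12  k|12↦φ(k): 1:1 2:1 3:2 4:2 6:2 12:4  a_12=12
d|18:{18,9,6,3,2,1}  Σφ=6+6+2+2+1+1=18
q^21  k|21↦φ(k): 21:12 7:6 3:2 1:1  a_21=21

8, 10, 12, 18, 21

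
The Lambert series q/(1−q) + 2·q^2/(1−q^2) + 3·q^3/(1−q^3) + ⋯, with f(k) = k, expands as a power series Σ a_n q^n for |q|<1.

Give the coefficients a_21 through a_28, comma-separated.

32, 36, 24, 60, 31, 42, 40, 56

q^21  k|21↦f(k): 1:1 3:3 7:7 21:21  a_21=32
q^22  k|22↦f(k): 22:22 11:11 2:2 1:1  a_22=36
[q^23] f(1)=1,f(23)=23 ⇒ 24
d|24:{24,12,8,6,4,3,2,1}  Σf=24+12+8+6+4+3+2+1=60
[q^25] f(25)=25,f(5)=5,f(1)=1 ⇒ 31
q^26  k|26↦f(k): 26:26 13:13 2:2 1:1  a_26=42
[q^27] f(1)=1,f(3)=3,f(9)=9,f(27)=27 ⇒ 40
q^28  k|28↦f(k): 1:1 2:2 4:4 7:7 14:14 28:28  a_28=56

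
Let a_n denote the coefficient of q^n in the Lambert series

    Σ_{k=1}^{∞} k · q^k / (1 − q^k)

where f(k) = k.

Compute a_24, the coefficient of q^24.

a_24 = 60

q^24  k|24↦f(k): 24:24 12:12 8:8 6:6 4:4 3:3 2:2 1:1  a_24=60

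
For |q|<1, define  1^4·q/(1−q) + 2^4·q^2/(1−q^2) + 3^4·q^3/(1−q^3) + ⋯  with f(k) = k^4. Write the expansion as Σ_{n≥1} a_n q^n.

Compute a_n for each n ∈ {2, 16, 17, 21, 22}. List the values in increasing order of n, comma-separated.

n=2: 1·2 2·1  f→[1+16]=17
n=16: 16·1 8·2 4·4 2·8 1·16  f→[65536+4096+256+16+1]=69905
d|17:{1,17}  Σf=1+83521=83522
q^21  k|21↦f(k): 21:194481 7:2401 3:81 1:1  a_21=196964
d|22:{22,11,2,1}  Σf=234256+14641+16+1=248914

17, 69905, 83522, 196964, 248914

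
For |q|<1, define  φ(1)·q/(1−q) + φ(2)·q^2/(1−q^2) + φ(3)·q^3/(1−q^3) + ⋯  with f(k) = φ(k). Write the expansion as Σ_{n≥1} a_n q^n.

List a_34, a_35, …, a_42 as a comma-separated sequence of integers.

q^34  k|34↦φ(k): 1:1 2:1 17:16 34:16  a_34=34
q^35  k|35↦φ(k): 1:1 5:4 7:6 35:24  a_35=35
d|36:{36,18,12,9,6,4,3,2,1}  Σφ=12+6+4+6+2+2+2+1+1=36
q^37  k|37↦φ(k): 1:1 37:36  a_37=37
d|38:{38,19,2,1}  Σφ=18+18+1+1=38
[q^39] φ(39)=24,φ(13)=12,φ(3)=2,φ(1)=1 ⇒ 39
q^40  k|40↦φ(k): 40:16 20:8 10:4 8:4 5:4 4:2 2:1 1:1  a_40=40
[q^41] φ(41)=40,φ(1)=1 ⇒ 41
d|42:{42,21,14,7,6,3,2,1}  Σφ=12+12+6+6+2+2+1+1=42

34, 35, 36, 37, 38, 39, 40, 41, 42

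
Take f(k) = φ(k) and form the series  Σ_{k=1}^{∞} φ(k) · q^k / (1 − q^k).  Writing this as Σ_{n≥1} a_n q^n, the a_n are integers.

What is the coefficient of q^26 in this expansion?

q^26  k|26↦φ(k): 1:1 2:1 13:12 26:12  a_26=26

a_26 = 26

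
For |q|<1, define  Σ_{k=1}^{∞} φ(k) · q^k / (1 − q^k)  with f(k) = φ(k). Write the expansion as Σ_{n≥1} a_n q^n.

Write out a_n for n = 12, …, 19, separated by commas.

[q^12] φ(1)=1,φ(2)=1,φ(3)=2,φ(4)=2,φ(6)=2,φ(12)=4 ⇒ 12
[q^13] φ(13)=12,φ(1)=1 ⇒ 13
n=14: 14·1 7·2 2·7 1·14  φ→[6+6+1+1]=14
d|15:{1,3,5,15}  Σφ=1+2+4+8=15
n=16: 16·1 8·2 4·4 2·8 1·16  φ→[8+4+2+1+1]=16
q^17  k|17↦φ(k): 17:16 1:1  a_17=17
d|18:{1,2,3,6,9,18}  Σφ=1+1+2+2+6+6=18
n=19: 19·1 1·19  φ→[18+1]=19

12, 13, 14, 15, 16, 17, 18, 19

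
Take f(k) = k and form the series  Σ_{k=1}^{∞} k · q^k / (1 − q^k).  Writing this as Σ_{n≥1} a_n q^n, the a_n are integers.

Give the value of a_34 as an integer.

a_34 = 54

n=34: 1·34 2·17 17·2 34·1  f→[1+2+17+34]=54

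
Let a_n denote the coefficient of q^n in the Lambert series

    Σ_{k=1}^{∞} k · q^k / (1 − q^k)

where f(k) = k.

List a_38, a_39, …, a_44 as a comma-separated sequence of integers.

n=38: 38·1 19·2 2·19 1·38  f→[38+19+2+1]=60
d|39:{39,13,3,1}  Σf=39+13+3+1=56
n=40: 1·40 2·20 4·10 5·8 8·5 10·4 20·2 40·1  f→[1+2+4+5+8+10+20+40]=90
q^41  k|41↦f(k): 1:1 41:41  a_41=42
q^42  k|42↦f(k): 42:42 21:21 14:14 7:7 6:6 3:3 2:2 1:1  a_42=96
d|43:{1,43}  Σf=1+43=44
[q^44] f(44)=44,f(22)=22,f(11)=11,f(4)=4,f(2)=2,f(1)=1 ⇒ 84

60, 56, 90, 42, 96, 44, 84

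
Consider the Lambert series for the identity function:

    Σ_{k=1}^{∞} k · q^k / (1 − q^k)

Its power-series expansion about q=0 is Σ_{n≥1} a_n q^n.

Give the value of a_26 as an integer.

a_26 = 42

n=26: 1·26 2·13 13·2 26·1  f→[1+2+13+26]=42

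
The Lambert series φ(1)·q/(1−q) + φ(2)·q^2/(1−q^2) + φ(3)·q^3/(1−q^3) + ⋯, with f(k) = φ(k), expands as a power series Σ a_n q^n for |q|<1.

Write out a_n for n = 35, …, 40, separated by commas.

d|35:{1,5,7,35}  Σφ=1+4+6+24=35
d|36:{1,2,3,4,6,9,12,18,36}  Σφ=1+1+2+2+2+6+4+6+12=36
d|37:{37,1}  Σφ=36+1=37
n=38: 38·1 19·2 2·19 1·38  φ→[18+18+1+1]=38
d|39:{1,3,13,39}  Σφ=1+2+12+24=39
d|40:{1,2,4,5,8,10,20,40}  Σφ=1+1+2+4+4+4+8+16=40

35, 36, 37, 38, 39, 40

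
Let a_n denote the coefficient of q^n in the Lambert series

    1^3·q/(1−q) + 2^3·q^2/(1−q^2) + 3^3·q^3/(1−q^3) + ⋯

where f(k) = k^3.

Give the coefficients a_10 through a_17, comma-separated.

q^10  k|10↦f(k): 1:1 2:8 5:125 10:1000  a_10=1134
[q^11] f(11)=1331,f(1)=1 ⇒ 1332
n=12: 12·1 6·2 4·3 3·4 2·6 1·12  f→[1728+216+64+27+8+1]=2044
d|13:{1,13}  Σf=1+2197=2198
d|14:{1,2,7,14}  Σf=1+8+343+2744=3096
d|15:{1,3,5,15}  Σf=1+27+125+3375=3528
n=16: 16·1 8·2 4·4 2·8 1·16  f→[4096+512+64+8+1]=4681
d|17:{1,17}  Σf=1+4913=4914

1134, 1332, 2044, 2198, 3096, 3528, 4681, 4914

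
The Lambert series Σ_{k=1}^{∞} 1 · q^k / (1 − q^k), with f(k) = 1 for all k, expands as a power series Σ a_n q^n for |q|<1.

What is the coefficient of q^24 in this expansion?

d|24:{1,2,3,4,6,8,12,24}  Σf=1+1+1+1+1+1+1+1=8

a_24 = 8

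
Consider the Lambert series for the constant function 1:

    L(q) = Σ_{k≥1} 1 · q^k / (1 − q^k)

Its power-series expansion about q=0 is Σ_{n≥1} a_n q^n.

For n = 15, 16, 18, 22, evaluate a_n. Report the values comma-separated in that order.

4, 5, 6, 4

q^15  k|15↦f(k): 15:1 5:1 3:1 1:1  a_15=4
q^16  k|16↦f(k): 1:1 2:1 4:1 8:1 16:1  a_16=5
d|18:{18,9,6,3,2,1}  Σf=1+1+1+1+1+1=6
d|22:{22,11,2,1}  Σf=1+1+1+1=4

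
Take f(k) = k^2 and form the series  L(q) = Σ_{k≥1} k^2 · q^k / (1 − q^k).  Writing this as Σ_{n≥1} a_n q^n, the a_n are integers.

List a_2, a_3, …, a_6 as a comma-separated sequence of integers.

5, 10, 21, 26, 50

q^2  k|2↦f(k): 2:4 1:1  a_2=5
q^3  k|3↦f(k): 3:9 1:1  a_3=10
q^4  k|4↦f(k): 1:1 2:4 4:16  a_4=21
q^5  k|5↦f(k): 5:25 1:1  a_5=26
q^6  k|6↦f(k): 6:36 3:9 2:4 1:1  a_6=50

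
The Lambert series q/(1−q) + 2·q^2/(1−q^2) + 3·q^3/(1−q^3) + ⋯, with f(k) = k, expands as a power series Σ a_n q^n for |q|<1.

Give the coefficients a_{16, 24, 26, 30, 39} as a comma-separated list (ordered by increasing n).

[q^16] f(1)=1,f(2)=2,f(4)=4,f(8)=8,f(16)=16 ⇒ 31
[q^24] f(24)=24,f(12)=12,f(8)=8,f(6)=6,f(4)=4,f(3)=3,f(2)=2,f(1)=1 ⇒ 60
d|26:{26,13,2,1}  Σf=26+13+2+1=42
d|30:{1,2,3,5,6,10,15,30}  Σf=1+2+3+5+6+10+15+30=72
d|39:{1,3,13,39}  Σf=1+3+13+39=56

31, 60, 42, 72, 56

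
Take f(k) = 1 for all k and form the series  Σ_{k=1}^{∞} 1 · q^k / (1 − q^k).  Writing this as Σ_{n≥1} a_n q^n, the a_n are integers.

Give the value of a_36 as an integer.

a_36 = 9

q^36  k|36↦f(k): 1:1 2:1 3:1 4:1 6:1 9:1 12:1 18:1 36:1  a_36=9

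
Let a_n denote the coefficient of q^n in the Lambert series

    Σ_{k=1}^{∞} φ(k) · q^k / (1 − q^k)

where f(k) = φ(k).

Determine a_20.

d|20:{20,10,5,4,2,1}  Σφ=8+4+4+2+1+1=20

a_20 = 20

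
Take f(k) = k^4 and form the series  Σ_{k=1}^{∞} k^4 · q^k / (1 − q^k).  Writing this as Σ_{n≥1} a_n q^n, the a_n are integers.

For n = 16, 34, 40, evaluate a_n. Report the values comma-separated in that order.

69905, 1419874, 2734994

q^16  k|16↦f(k): 16:65536 8:4096 4:256 2:16 1:1  a_16=69905
n=34: 1·34 2·17 17·2 34·1  f→[1+16+83521+1336336]=1419874
[q^40] f(1)=1,f(2)=16,f(4)=256,f(5)=625,f(8)=4096,f(10)=10000,f(20)=160000,f(40)=2560000 ⇒ 2734994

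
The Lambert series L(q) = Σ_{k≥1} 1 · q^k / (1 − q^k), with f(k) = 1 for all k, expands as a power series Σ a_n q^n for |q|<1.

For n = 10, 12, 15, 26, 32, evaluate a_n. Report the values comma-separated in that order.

4, 6, 4, 4, 6

d|10:{10,5,2,1}  Σf=1+1+1+1=4
[q^12] f(1)=1,f(2)=1,f(3)=1,f(4)=1,f(6)=1,f(12)=1 ⇒ 6
d|15:{1,3,5,15}  Σf=1+1+1+1=4
d|26:{1,2,13,26}  Σf=1+1+1+1=4
q^32  k|32↦f(k): 32:1 16:1 8:1 4:1 2:1 1:1  a_32=6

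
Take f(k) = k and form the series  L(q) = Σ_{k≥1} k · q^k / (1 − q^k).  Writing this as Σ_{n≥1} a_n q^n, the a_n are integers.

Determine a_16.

q^16  k|16↦f(k): 1:1 2:2 4:4 8:8 16:16  a_16=31

a_16 = 31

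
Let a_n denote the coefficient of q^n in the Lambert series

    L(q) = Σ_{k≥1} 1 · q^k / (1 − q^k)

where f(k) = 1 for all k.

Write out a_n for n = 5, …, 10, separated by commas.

n=5: 5·1 1·5  f→[1+1]=2
q^6  k|6↦f(k): 1:1 2:1 3:1 6:1  a_6=4
q^7  k|7↦f(k): 1:1 7:1  a_7=2
n=8: 8·1 4·2 2·4 1·8  f→[1+1+1+1]=4
q^9  k|9↦f(k): 9:1 3:1 1:1  a_9=3
[q^10] f(10)=1,f(5)=1,f(2)=1,f(1)=1 ⇒ 4

2, 4, 2, 4, 3, 4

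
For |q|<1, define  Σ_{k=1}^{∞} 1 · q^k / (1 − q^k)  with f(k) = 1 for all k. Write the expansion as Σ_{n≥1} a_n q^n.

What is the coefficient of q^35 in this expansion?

n=35: 1·35 5·7 7·5 35·1  f→[1+1+1+1]=4

a_35 = 4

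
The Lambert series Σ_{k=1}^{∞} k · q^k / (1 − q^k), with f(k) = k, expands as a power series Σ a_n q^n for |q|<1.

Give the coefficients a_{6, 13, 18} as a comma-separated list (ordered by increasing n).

12, 14, 39

n=6: 1·6 2·3 3·2 6·1  f→[1+2+3+6]=12
n=13: 1·13 13·1  f→[1+13]=14
q^18  k|18↦f(k): 18:18 9:9 6:6 3:3 2:2 1:1  a_18=39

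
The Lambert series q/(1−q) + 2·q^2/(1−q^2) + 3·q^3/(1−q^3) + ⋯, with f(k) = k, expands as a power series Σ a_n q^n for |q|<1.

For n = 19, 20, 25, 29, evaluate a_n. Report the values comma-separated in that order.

20, 42, 31, 30

[q^19] f(1)=1,f(19)=19 ⇒ 20
n=20: 20·1 10·2 5·4 4·5 2·10 1·20  f→[20+10+5+4+2+1]=42
d|25:{1,5,25}  Σf=1+5+25=31
[q^29] f(29)=29,f(1)=1 ⇒ 30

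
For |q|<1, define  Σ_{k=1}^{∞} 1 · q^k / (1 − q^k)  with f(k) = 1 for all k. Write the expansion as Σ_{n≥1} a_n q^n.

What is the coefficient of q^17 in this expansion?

d|17:{17,1}  Σf=1+1=2

a_17 = 2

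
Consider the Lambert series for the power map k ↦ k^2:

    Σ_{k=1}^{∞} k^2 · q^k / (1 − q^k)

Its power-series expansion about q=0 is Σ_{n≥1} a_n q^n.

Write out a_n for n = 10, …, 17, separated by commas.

130, 122, 210, 170, 250, 260, 341, 290

q^10  k|10↦f(k): 10:100 5:25 2:4 1:1  a_10=130
n=11: 11·1 1·11  f→[121+1]=122
[q^12] f(12)=144,f(6)=36,f(4)=16,f(3)=9,f(2)=4,f(1)=1 ⇒ 210
d|13:{1,13}  Σf=1+169=170
d|14:{1,2,7,14}  Σf=1+4+49+196=250
d|15:{15,5,3,1}  Σf=225+25+9+1=260
n=16: 16·1 8·2 4·4 2·8 1·16  f→[256+64+16+4+1]=341
[q^17] f(17)=289,f(1)=1 ⇒ 290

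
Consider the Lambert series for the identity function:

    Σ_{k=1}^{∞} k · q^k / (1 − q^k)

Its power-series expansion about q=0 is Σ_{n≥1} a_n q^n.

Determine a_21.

n=21: 1·21 3·7 7·3 21·1  f→[1+3+7+21]=32

a_21 = 32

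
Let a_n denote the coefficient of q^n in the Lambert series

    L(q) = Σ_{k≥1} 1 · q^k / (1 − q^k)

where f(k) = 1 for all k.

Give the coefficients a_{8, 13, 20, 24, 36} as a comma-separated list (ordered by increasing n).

[q^8] f(8)=1,f(4)=1,f(2)=1,f(1)=1 ⇒ 4
q^13  k|13↦f(k): 13:1 1:1  a_13=2
d|20:{1,2,4,5,10,20}  Σf=1+1+1+1+1+1=6
d|24:{1,2,3,4,6,8,12,24}  Σf=1+1+1+1+1+1+1+1=8
q^36  k|36↦f(k): 1:1 2:1 3:1 4:1 6:1 9:1 12:1 18:1 36:1  a_36=9

4, 2, 6, 8, 9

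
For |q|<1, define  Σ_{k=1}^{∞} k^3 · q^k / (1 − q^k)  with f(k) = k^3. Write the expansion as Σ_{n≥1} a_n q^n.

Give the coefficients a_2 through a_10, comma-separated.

9, 28, 73, 126, 252, 344, 585, 757, 1134

q^2  k|2↦f(k): 1:1 2:8  a_2=9
n=3: 3·1 1·3  f→[27+1]=28
[q^4] f(4)=64,f(2)=8,f(1)=1 ⇒ 73
[q^5] f(5)=125,f(1)=1 ⇒ 126
q^6  k|6↦f(k): 1:1 2:8 3:27 6:216  a_6=252
n=7: 1·7 7·1  f→[1+343]=344
[q^8] f(8)=512,f(4)=64,f(2)=8,f(1)=1 ⇒ 585
q^9  k|9↦f(k): 9:729 3:27 1:1  a_9=757
d|10:{10,5,2,1}  Σf=1000+125+8+1=1134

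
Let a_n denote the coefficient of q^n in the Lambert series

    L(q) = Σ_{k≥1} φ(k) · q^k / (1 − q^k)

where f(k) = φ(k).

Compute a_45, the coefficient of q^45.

q^45  k|45↦φ(k): 1:1 3:2 5:4 9:6 15:8 45:24  a_45=45

a_45 = 45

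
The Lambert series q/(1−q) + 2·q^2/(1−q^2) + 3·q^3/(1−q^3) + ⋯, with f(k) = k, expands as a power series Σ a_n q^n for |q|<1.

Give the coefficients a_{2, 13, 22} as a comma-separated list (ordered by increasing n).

3, 14, 36

d|2:{1,2}  Σf=1+2=3
[q^13] f(1)=1,f(13)=13 ⇒ 14
q^22  k|22↦f(k): 1:1 2:2 11:11 22:22  a_22=36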